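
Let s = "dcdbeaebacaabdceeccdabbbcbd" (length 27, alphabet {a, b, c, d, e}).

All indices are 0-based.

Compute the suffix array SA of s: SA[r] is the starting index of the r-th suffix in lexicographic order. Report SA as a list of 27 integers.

[10, 20, 11, 8, 5, 7, 21, 22, 23, 25, 12, 3, 9, 24, 17, 18, 1, 14, 26, 19, 2, 0, 13, 4, 6, 16, 15]

sorted suffixes:
  #0 SA[0]=10  'aabdceeccdabbbcbd'
  #1 SA[1]=20  'abbbcbd'
  #2 SA[2]=11  'abdceeccdabbbcbd'
  #3 SA[3]=8  'acaabdceeccdabbbcbd'
  #4 SA[4]=5  'aebacaabdceeccdabbbcbd'
  #5 SA[5]=7  'bacaabdceeccdabbbcbd'
  #6 SA[6]=21  'bbbcbd'
  #7 SA[7]=22  'bbcbd'
  #8 SA[8]=23  'bcbd'
  #9 SA[9]=25  'bd'
  #10 SA[10]=12  'bdceeccdabbbcbd'
  #11 SA[11]=3  'beaebacaabdceeccdabbbcbd'
  #12 SA[12]=9  'caabdceeccdabbbcbd'
  #13 SA[13]=24  'cbd'
  #14 SA[14]=17  'ccdabbbcbd'
  #15 SA[15]=18  'cdabbbcbd'
  #16 SA[16]=1  'cdbeaebacaabdceeccdabbbcbd'
  #17 SA[17]=14  'ceeccdabbbcbd'
  #18 SA[18]=26  'd'
  #19 SA[19]=19  'dabbbcbd'
  #20 SA[20]=2  'dbeaebacaabdceeccdabbbcbd'
  #21 SA[21]=0  'dcdbeaebacaabdceeccdabbbcbd'
  #22 SA[22]=13  'dceeccdabbbcbd'
  #23 SA[23]=4  'eaebacaabdceeccdabbbcbd'
  #24 SA[24]=6  'ebacaabdceeccdabbbcbd'
  #25 SA[25]=16  'eccdabbbcbd'
  #26 SA[26]=15  'eeccdabbbcbd'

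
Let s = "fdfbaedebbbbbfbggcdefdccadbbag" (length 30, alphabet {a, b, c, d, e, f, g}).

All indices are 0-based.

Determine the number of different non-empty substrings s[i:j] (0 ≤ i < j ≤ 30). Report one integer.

431

rank | idx | suffix
   0 |  24 | adbbag
   1 |   4 | aedebbbbbfbggcdefdccadbbag
   2 |  28 | ag
   3 |   3 | baedebbbbbfbggcdefdccadbbag
   4 |  27 | bag
   5 |  26 | bbag
   6 |   8 | bbbbbfbggcdefdccadbbag
   7 |   9 | bbbbfbggcdefdccadbbag
   8 |  10 | bbbfbggcdefdccadbbag
   9 |  11 | bbfbggcdefdccadbbag
  10 |  12 | bfbggcdefdccadbbag
  11 |  14 | bggcdefdccadbbag
  12 |  23 | cadbbag
  13 |  22 | ccadbbag
  14 |  17 | cdefdccadbbag
  15 |  25 | dbbag
  16 |  21 | dccadbbag
  17 |   6 | debbbbbfbggcdefdccadbbag
  18 |  18 | defdccadbbag
  19 |   1 | dfbaedebbbbbfbggcdefdccadbbag
  20 |   7 | ebbbbbfbggcdefdccadbbag
  21 |   5 | edebbbbbfbggcdefdccadbbag
  22 |  19 | efdccadbbag
  23 |   2 | fbaedebbbbbfbggcdefdccadbbag
  24 |  13 | fbggcdefdccadbbag
  25 |  20 | fdccadbbag
  26 |   0 | fdfbaedebbbbbfbggcdefdccadbbag
  27 |  29 | g
  28 |  16 | gcdefdccadbbag
  29 |  15 | ggcdefdccadbbag

SA = [24, 4, 28, 3, 27, 26, 8, 9, 10, 11, 12, 14, 23, 22, 17, 25, 21, 6, 18, 1, 7, 5, 19, 2, 13, 20, 0, 29, 16, 15]
i: (SA[i-1],SA[i]) lcp shared
  1: (24,4) 1 'a'
  2: (4,28) 1 'a'
  3: (28,3) 0 ''
  4: (3,27) 2 'ba'
  5: (27,26) 1 'b'
  6: (26,8) 2 'bb'
  7: (8,9) 4 'bbbb'
  8: (9,10) 3 'bbb'
  9: (10,11) 2 'bb'
  10: (11,12) 1 'b'
  11: (12,14) 1 'b'
  12: (14,23) 0 ''
  13: (23,22) 1 'c'
  14: (22,17) 1 'c'
  15: (17,25) 0 ''
  16: (25,21) 1 'd'
  17: (21,6) 1 'd'
  18: (6,18) 2 'de'
  19: (18,1) 1 'd'
  20: (1,7) 0 ''
  21: (7,5) 1 'e'
  22: (5,19) 1 'e'
  23: (19,2) 0 ''
  24: (2,13) 2 'fb'
  25: (13,20) 1 'f'
  26: (20,0) 2 'fd'
  27: (0,29) 0 ''
  28: (29,16) 1 'g'
  29: (16,15) 1 'g'

n(n+1)/2 = 30·31/2 = 465
Σ LCP = 0 + 1 + 1 + 0 + 2 + 1 + 2 + 4 + 3 + 2 + 1 + 1 + 0 + 1 + 1 + 0 + 1 + 1 + 2 + 1 + 0 + 1 + 1 + 0 + 2 + 1 + 2 + 0 + 1 + 1 = 34
distinct = 465 − 34 = 431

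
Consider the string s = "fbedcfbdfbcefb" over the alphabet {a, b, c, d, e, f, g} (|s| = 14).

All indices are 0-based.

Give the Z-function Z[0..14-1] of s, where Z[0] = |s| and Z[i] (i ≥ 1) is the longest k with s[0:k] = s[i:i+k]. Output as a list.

[14, 0, 0, 0, 0, 2, 0, 0, 2, 0, 0, 0, 2, 0]

Z[0]=14
i=1: outside box; Z[1]=0
i=2: outside box; Z[2]=0
i=3: outside box; Z[3]=0
i=4: outside box; Z[4]=0
i=5: outside box; Z[5]=2 grow→box=[5,7)
i=6: min(r-i=1, Z[1]=0)=0; Z[6]=0
i=7: outside box; Z[7]=0
i=8: outside box; Z[8]=2 grow→box=[8,10)
i=9: min(r-i=1, Z[1]=0)=0; Z[9]=0
i=10: outside box; Z[10]=0
i=11: outside box; Z[11]=0
i=12: outside box; Z[12]=2 grow→box=[12,14)
i=13: min(r-i=1, Z[1]=0)=0; Z[13]=0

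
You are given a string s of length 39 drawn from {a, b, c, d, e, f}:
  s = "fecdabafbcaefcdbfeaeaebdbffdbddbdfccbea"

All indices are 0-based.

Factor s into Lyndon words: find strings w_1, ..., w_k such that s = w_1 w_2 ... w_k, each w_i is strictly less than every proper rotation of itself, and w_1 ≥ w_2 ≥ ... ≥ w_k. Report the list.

emit factor 1: 'f' (i=0, period=1)
emit factor 2: 'e' (i=1, period=1)
emit factor 3: 'cd' (i=2, period=2)
emit factor 4: 'abafbcaefcdbfeaeaebdbffdbddbdfccbe' (i=4, period=34)
emit factor 5: 'a' (i=38, period=1)

["f", "e", "cd", "abafbcaefcdbfeaeaebdbffdbddbdfccbe", "a"]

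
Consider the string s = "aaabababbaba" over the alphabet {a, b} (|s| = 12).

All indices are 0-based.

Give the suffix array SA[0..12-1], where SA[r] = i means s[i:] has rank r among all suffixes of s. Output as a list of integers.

rank | idx | suffix
   0 |  11 | a
   1 |   0 | aaabababbaba
   2 |   1 | aabababbaba
   3 |   9 | aba
   4 |   2 | abababbaba
   5 |   4 | ababbaba
   6 |   6 | abbaba
   7 |  10 | ba
   8 |   8 | baba
   9 |   3 | bababbaba
  10 |   5 | babbaba
  11 |   7 | bbaba

[11, 0, 1, 9, 2, 4, 6, 10, 8, 3, 5, 7]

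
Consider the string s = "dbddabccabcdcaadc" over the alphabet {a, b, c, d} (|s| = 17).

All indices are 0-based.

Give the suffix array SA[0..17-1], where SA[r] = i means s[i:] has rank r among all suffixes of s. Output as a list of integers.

[13, 4, 8, 14, 5, 9, 1, 16, 12, 7, 6, 10, 3, 0, 15, 11, 2]

rank | idx | suffix
   0 |  13 | aadc
   1 |   4 | abccabcdcaadc
   2 |   8 | abcdcaadc
   3 |  14 | adc
   4 |   5 | bccabcdcaadc
   5 |   9 | bcdcaadc
   6 |   1 | bddabccabcdcaadc
   7 |  16 | c
   8 |  12 | caadc
   9 |   7 | cabcdcaadc
  10 |   6 | ccabcdcaadc
  11 |  10 | cdcaadc
  12 |   3 | dabccabcdcaadc
  13 |   0 | dbddabccabcdcaadc
  14 |  15 | dc
  15 |  11 | dcaadc
  16 |   2 | ddabccabcdcaadc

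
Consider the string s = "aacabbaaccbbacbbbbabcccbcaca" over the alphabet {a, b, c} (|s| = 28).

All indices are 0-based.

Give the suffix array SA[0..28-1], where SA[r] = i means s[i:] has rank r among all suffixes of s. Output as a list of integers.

sorted suffixes:
  #0 SA[0]=27  'a'
  #1 SA[1]=0  'aacabbaaccbbacbbbbabcccbcaca'
  #2 SA[2]=6  'aaccbbacbbbbabcccbcaca'
  #3 SA[3]=3  'abbaaccbbacbbbbabcccbcaca'
  #4 SA[4]=18  'abcccbcaca'
  #5 SA[5]=25  'aca'
  #6 SA[6]=1  'acabbaaccbbacbbbbabcccbcaca'
  #7 SA[7]=12  'acbbbbabcccbcaca'
  #8 SA[8]=7  'accbbacbbbbabcccbcaca'
  #9 SA[9]=5  'baaccbbacbbbbabcccbcaca'
  #10 SA[10]=17  'babcccbcaca'
  #11 SA[11]=11  'bacbbbbabcccbcaca'
  #12 SA[12]=4  'bbaaccbbacbbbbabcccbcaca'
  #13 SA[13]=16  'bbabcccbcaca'
  #14 SA[14]=10  'bbacbbbbabcccbcaca'
  #15 SA[15]=15  'bbbabcccbcaca'
  #16 SA[16]=14  'bbbbabcccbcaca'
  #17 SA[17]=23  'bcaca'
  #18 SA[18]=19  'bcccbcaca'
  #19 SA[19]=26  'ca'
  #20 SA[20]=2  'cabbaaccbbacbbbbabcccbcaca'
  #21 SA[21]=24  'caca'
  #22 SA[22]=9  'cbbacbbbbabcccbcaca'
  #23 SA[23]=13  'cbbbbabcccbcaca'
  #24 SA[24]=22  'cbcaca'
  #25 SA[25]=8  'ccbbacbbbbabcccbcaca'
  #26 SA[26]=21  'ccbcaca'
  #27 SA[27]=20  'cccbcaca'

[27, 0, 6, 3, 18, 25, 1, 12, 7, 5, 17, 11, 4, 16, 10, 15, 14, 23, 19, 26, 2, 24, 9, 13, 22, 8, 21, 20]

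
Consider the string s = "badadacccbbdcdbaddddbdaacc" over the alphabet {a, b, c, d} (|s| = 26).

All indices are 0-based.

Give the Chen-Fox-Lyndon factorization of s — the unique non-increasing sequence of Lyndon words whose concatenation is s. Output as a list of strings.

["b", "ad", "ad", "acccbbdcdbaddddbd", "aacc"]

emit factor 1: 'b' (i=0, period=1)
emit factor 2: 'ad' (i=1, period=2)
emit factor 3: 'ad' (i=3, period=2)
emit factor 4: 'acccbbdcdbaddddbd' (i=5, period=17)
emit factor 5: 'aacc' (i=22, period=4)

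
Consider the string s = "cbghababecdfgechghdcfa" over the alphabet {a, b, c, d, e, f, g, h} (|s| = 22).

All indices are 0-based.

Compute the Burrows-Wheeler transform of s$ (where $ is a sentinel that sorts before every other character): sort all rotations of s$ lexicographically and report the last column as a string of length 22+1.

rank  rotation                 last
    0  $cbghababecdfgechghdcfa  a
    1  a$cbghababecdfgechghdcf  f
    2  ababecdfgechghdcfa$cbgh  h
    3  abecdfgechghdcfa$cbghab  b
    4  babecdfgechghdcfa$cbgha  a
    5  becdfgechghdcfa$cbghaba  a
    6  bghababecdfgechghdcfa$c  c
    7  cbghababecdfgechghdcfa$  $
    8  cdfgechghdcfa$cbghababe  e
    9  cfa$cbghababecdfgechghd  d
   10  chghdcfa$cbghababecdfge  e
   11  dcfa$cbghababecdfgechgh  h
   12  dfgechghdcfa$cbghababec  c
   13  ecdfgechghdcfa$cbghabab  b
   14  echghdcfa$cbghababecdfg  g
   15  fa$cbghababecdfgechghdc  c
   16  fgechghdcfa$cbghababecd  d
   17  gechghdcfa$cbghababecdf  f
   18  ghababecdfgechghdcfa$cb  b
   19  ghdcfa$cbghababecdfgech  h
   20  hababecdfgechghdcfa$cbg  g
   21  hdcfa$cbghababecdfgechg  g
   22  hghdcfa$cbghababecdfgec  c

afhbaac$edehcbgcdfbhggc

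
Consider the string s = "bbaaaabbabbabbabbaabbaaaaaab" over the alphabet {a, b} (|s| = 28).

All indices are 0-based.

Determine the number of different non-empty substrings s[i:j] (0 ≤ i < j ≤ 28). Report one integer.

293

rank→(start, suffix):
  0 → (21, 'aaaaaab')
  1 → (22, 'aaaaab')
  2 → (23, 'aaaab')
  3 → (2, 'aaaabbabbabbabbaabbaaaaaab')
  4 → (24, 'aaab')
  5 → (3, 'aaabbabbabbabbaabbaaaaaab')
  6 → (25, 'aab')
  7 → (17, 'aabbaaaaaab')
  8 → (4, 'aabbabbabbabbaabbaaaaaab')
  9 → (26, 'ab')
  10 → (18, 'abbaaaaaab')
  11 → (14, 'abbaabbaaaaaab')
  12 → (11, 'abbabbaabbaaaaaab')
  13 → (8, 'abbabbabbaabbaaaaaab')
  14 → (5, 'abbabbabbabbaabbaaaaaab')
  15 → (27, 'b')
  16 → (20, 'baaaaaab')
  17 → (1, 'baaaabbabbabbabbaabbaaaaaab')
  18 → (16, 'baabbaaaaaab')
  19 → (13, 'babbaabbaaaaaab')
  20 → (10, 'babbabbaabbaaaaaab')
  21 → (7, 'babbabbabbaabbaaaaaab')
  22 → (19, 'bbaaaaaab')
  23 → (0, 'bbaaaabbabbabbabbaabbaaaaaab')
  24 → (15, 'bbaabbaaaaaab')
  25 → (12, 'bbabbaabbaaaaaab')
  26 → (9, 'bbabbabbaabbaaaaaab')
  27 → (6, 'bbabbabbabbaabbaaaaaab')

SA = [21, 22, 23, 2, 24, 3, 25, 17, 4, 26, 18, 14, 11, 8, 5, 27, 20, 1, 16, 13, 10, 7, 19, 0, 15, 12, 9, 6]
rank  pair      lcp
   1  s[21:],s[22:]  5  'aaaaa'
   2  s[22:],s[23:]  4  'aaaa'
   3  s[23:],s[2:]  5  'aaaab'
   4  s[2:],s[24:]  3  'aaa'
   5  s[24:],s[3:]  4  'aaab'
   6  s[3:],s[25:]  2  'aa'
   7  s[25:],s[17:]  3  'aab'
   8  s[17:],s[4:]  5  'aabba'
   9  s[4:],s[26:]  1  'a'
  10  s[26:],s[18:]  2  'ab'
  11  s[18:],s[14:]  5  'abbaa'
  12  s[14:],s[11:]  4  'abba'
  13  s[11:],s[8:]  7  'abbabba'
  14  s[8:],s[5:]  10  'abbabbabba'
  15  s[5:],s[27:]  0  ''
  16  s[27:],s[20:]  1  'b'
  17  s[20:],s[1:]  5  'baaaa'
  18  s[1:],s[16:]  3  'baa'
  19  s[16:],s[13:]  2  'ba'
  20  s[13:],s[10:]  5  'babba'
  21  s[10:],s[7:]  8  'babbabba'
  22  s[7:],s[19:]  1  'b'
  23  s[19:],s[0:]  6  'bbaaaa'
  24  s[0:],s[15:]  4  'bbaa'
  25  s[15:],s[12:]  3  'bba'
  26  s[12:],s[9:]  6  'bbabba'
  27  s[9:],s[6:]  9  'bbabbabba'

n(n+1)/2 = 28·29/2 = 406
Σ LCP = 0 + 5 + 4 + 5 + 3 + 4 + 2 + 3 + 5 + 1 + 2 + 5 + 4 + 7 + 10 + 0 + 1 + 5 + 3 + 2 + 5 + 8 + 1 + 6 + 4 + 3 + 6 + 9 = 113
distinct = 406 − 113 = 293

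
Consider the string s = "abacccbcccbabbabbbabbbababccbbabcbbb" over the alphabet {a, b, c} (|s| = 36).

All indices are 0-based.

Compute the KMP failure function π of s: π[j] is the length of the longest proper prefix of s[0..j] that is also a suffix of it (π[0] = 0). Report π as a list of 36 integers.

[0, 0, 1, 0, 0, 0, 0, 0, 0, 0, 0, 1, 2, 0, 1, 2, 0, 0, 1, 2, 0, 0, 1, 2, 3, 2, 0, 0, 0, 0, 1, 2, 0, 0, 0, 0]

π[0] = 0
j=1 s[j]='b': π[1]=0 (border '')
j=2 s[j]='a': π[2]=1 (border 'a')
j=3 s[j]='c': k: 1→0; π[3]=0 (border '')
j=4 s[j]='c': π[4]=0 (border '')
j=5 s[j]='c': π[5]=0 (border '')
j=6 s[j]='b': π[6]=0 (border '')
j=7 s[j]='c': π[7]=0 (border '')
j=8 s[j]='c': π[8]=0 (border '')
j=9 s[j]='c': π[9]=0 (border '')
j=10 s[j]='b': π[10]=0 (border '')
j=11 s[j]='a': π[11]=1 (border 'a')
j=12 s[j]='b': π[12]=2 (border 'ab')
j=13 s[j]='b': k: 2→0; π[13]=0 (border '')
j=14 s[j]='a': π[14]=1 (border 'a')
j=15 s[j]='b': π[15]=2 (border 'ab')
j=16 s[j]='b': k: 2→0; π[16]=0 (border '')
j=17 s[j]='b': π[17]=0 (border '')
j=18 s[j]='a': π[18]=1 (border 'a')
j=19 s[j]='b': π[19]=2 (border 'ab')
j=20 s[j]='b': k: 2→0; π[20]=0 (border '')
j=21 s[j]='b': π[21]=0 (border '')
j=22 s[j]='a': π[22]=1 (border 'a')
j=23 s[j]='b': π[23]=2 (border 'ab')
j=24 s[j]='a': π[24]=3 (border 'aba')
j=25 s[j]='b': k: 3→1; π[25]=2 (border 'ab')
j=26 s[j]='c': k: 2→0; π[26]=0 (border '')
j=27 s[j]='c': π[27]=0 (border '')
j=28 s[j]='b': π[28]=0 (border '')
j=29 s[j]='b': π[29]=0 (border '')
j=30 s[j]='a': π[30]=1 (border 'a')
j=31 s[j]='b': π[31]=2 (border 'ab')
j=32 s[j]='c': k: 2→0; π[32]=0 (border '')
j=33 s[j]='b': π[33]=0 (border '')
j=34 s[j]='b': π[34]=0 (border '')
j=35 s[j]='b': π[35]=0 (border '')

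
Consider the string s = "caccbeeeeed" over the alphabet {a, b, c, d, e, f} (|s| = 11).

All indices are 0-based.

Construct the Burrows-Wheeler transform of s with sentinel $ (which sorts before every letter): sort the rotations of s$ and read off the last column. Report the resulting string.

rank  rotation      last
    0  $caccbeeeeed  d
    1  accbeeeeed$c  c
    2  beeeeed$cacc  c
    3  caccbeeeeed$  $
    4  cbeeeeed$cac  c
    5  ccbeeeeed$ca  a
    6  d$caccbeeeee  e
    7  ed$caccbeeee  e
    8  eed$caccbeee  e
    9  eeed$caccbee  e
   10  eeeed$caccbe  e
   11  eeeeed$caccb  b

dcc$caeeeeeb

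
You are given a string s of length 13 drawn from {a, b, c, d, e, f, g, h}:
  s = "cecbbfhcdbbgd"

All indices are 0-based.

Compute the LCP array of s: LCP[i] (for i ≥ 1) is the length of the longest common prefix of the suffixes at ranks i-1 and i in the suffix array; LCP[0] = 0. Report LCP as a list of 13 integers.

[0, 2, 1, 1, 0, 1, 1, 0, 1, 0, 0, 0, 0]

rank | idx | suffix
   0 |   3 | bbfhcdbbgd
   1 |   9 | bbgd
   2 |   4 | bfhcdbbgd
   3 |  10 | bgd
   4 |   2 | cbbfhcdbbgd
   5 |   7 | cdbbgd
   6 |   0 | cecbbfhcdbbgd
   7 |  12 | d
   8 |   8 | dbbgd
   9 |   1 | ecbbfhcdbbgd
  10 |   5 | fhcdbbgd
  11 |  11 | gd
  12 |   6 | hcdbbgd

SA = [3, 9, 4, 10, 2, 7, 0, 12, 8, 1, 5, 11, 6]
[i] adj suffixes → lcp
  [1] 3/9 → 2 ('bb')
  [2] 9/4 → 1 ('b')
  [3] 4/10 → 1 ('b')
  [4] 10/2 → 0 ('')
  [5] 2/7 → 1 ('c')
  [6] 7/0 → 1 ('c')
  [7] 0/12 → 0 ('')
  [8] 12/8 → 1 ('d')
  [9] 8/1 → 0 ('')
  [10] 1/5 → 0 ('')
  [11] 5/11 → 0 ('')
  [12] 11/6 → 0 ('')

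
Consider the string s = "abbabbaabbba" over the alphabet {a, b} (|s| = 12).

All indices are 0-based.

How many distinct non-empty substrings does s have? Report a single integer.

rank→(start, suffix):
  0 → (11, 'a')
  1 → (6, 'aabbba')
  2 → (3, 'abbaabbba')
  3 → (0, 'abbabbaabbba')
  4 → (7, 'abbba')
  5 → (10, 'ba')
  6 → (5, 'baabbba')
  7 → (2, 'babbaabbba')
  8 → (9, 'bba')
  9 → (4, 'bbaabbba')
  10 → (1, 'bbabbaabbba')
  11 → (8, 'bbba')

SA = [11, 6, 3, 0, 7, 10, 5, 2, 9, 4, 1, 8]
rank  pair      lcp
   1  s[11:],s[6:]  1  'a'
   2  s[6:],s[3:]  1  'a'
   3  s[3:],s[0:]  4  'abba'
   4  s[0:],s[7:]  3  'abb'
   5  s[7:],s[10:]  0  ''
   6  s[10:],s[5:]  2  'ba'
   7  s[5:],s[2:]  2  'ba'
   8  s[2:],s[9:]  1  'b'
   9  s[9:],s[4:]  3  'bba'
  10  s[4:],s[1:]  3  'bba'
  11  s[1:],s[8:]  2  'bb'

n(n+1)/2 = 12·13/2 = 78
Σ LCP = 0 + 1 + 1 + 4 + 3 + 0 + 2 + 2 + 1 + 3 + 3 + 2 = 22
distinct = 78 − 22 = 56

56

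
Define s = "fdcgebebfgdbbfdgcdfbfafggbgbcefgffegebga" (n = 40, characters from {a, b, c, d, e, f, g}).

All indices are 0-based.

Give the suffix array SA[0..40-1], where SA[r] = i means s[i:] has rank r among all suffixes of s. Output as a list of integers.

sorted suffixes:
  #0 SA[0]=39  'a'
  #1 SA[1]=21  'afggbgbcefgffegebga'
  #2 SA[2]=11  'bbfdgcdfbfafggbgbcefgffegebga'
  #3 SA[3]=27  'bcefgffegebga'
  #4 SA[4]=5  'bebfgdbbfdgcdfbfafggbgbcefgffegebga'
  #5 SA[5]=19  'bfafggbgbcefgffegebga'
  #6 SA[6]=12  'bfdgcdfbfafggbgbcefgffegebga'
  #7 SA[7]=7  'bfgdbbfdgcdfbfafggbgbcefgffegebga'
  #8 SA[8]=37  'bga'
  #9 SA[9]=25  'bgbcefgffegebga'
  #10 SA[10]=16  'cdfbfafggbgbcefgffegebga'
  #11 SA[11]=28  'cefgffegebga'
  #12 SA[12]=2  'cgebebfgdbbfdgcdfbfafggbgbcefgffegebga'
  #13 SA[13]=10  'dbbfdgcdfbfafggbgbcefgffegebga'
  #14 SA[14]=1  'dcgebebfgdbbfdgcdfbfafggbgbcefgffegebga'
  #15 SA[15]=17  'dfbfafggbgbcefgffegebga'
  #16 SA[16]=14  'dgcdfbfafggbgbcefgffegebga'
  #17 SA[17]=4  'ebebfgdbbfdgcdfbfafggbgbcefgffegebga'
  #18 SA[18]=6  'ebfgdbbfdgcdfbfafggbgbcefgffegebga'
  #19 SA[19]=36  'ebga'
  #20 SA[20]=29  'efgffegebga'
  #21 SA[21]=34  'egebga'
  #22 SA[22]=20  'fafggbgbcefgffegebga'
  #23 SA[23]=18  'fbfafggbgbcefgffegebga'
  #24 SA[24]=0  'fdcgebebfgdbbfdgcdfbfafggbgbcefgffegebga'
  #25 SA[25]=13  'fdgcdfbfafggbgbcefgffegebga'
  #26 SA[26]=33  'fegebga'
  #27 SA[27]=32  'ffegebga'
  #28 SA[28]=8  'fgdbbfdgcdfbfafggbgbcefgffegebga'
  #29 SA[29]=30  'fgffegebga'
  #30 SA[30]=22  'fggbgbcefgffegebga'
  #31 SA[31]=38  'ga'
  #32 SA[32]=26  'gbcefgffegebga'
  #33 SA[33]=24  'gbgbcefgffegebga'
  #34 SA[34]=15  'gcdfbfafggbgbcefgffegebga'
  #35 SA[35]=9  'gdbbfdgcdfbfafggbgbcefgffegebga'
  #36 SA[36]=3  'gebebfgdbbfdgcdfbfafggbgbcefgffegebga'
  #37 SA[37]=35  'gebga'
  #38 SA[38]=31  'gffegebga'
  #39 SA[39]=23  'ggbgbcefgffegebga'

[39, 21, 11, 27, 5, 19, 12, 7, 37, 25, 16, 28, 2, 10, 1, 17, 14, 4, 6, 36, 29, 34, 20, 18, 0, 13, 33, 32, 8, 30, 22, 38, 26, 24, 15, 9, 3, 35, 31, 23]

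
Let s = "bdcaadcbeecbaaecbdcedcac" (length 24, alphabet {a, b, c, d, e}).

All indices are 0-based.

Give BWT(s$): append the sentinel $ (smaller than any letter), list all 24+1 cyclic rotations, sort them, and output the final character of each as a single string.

rank  rotation                   last
    0  $bdcaadcbeecbaaecbdcedcac  c
    1  aadcbeecbaaecbdcedcac$bdc  c
    2  aaecbdcedcac$bdcaadcbeecb  b
    3  ac$bdcaadcbeecbaaecbdcedc  c
    4  adcbeecbaaecbdcedcac$bdca  a
    5  aecbdcedcac$bdcaadcbeecba  a
    6  baaecbdcedcac$bdcaadcbeec  c
    7  bdcaadcbeecbaaecbdcedcac$  $
    8  bdcedcac$bdcaadcbeecbaaec  c
    9  beecbaaecbdcedcac$bdcaadc  c
   10  c$bdcaadcbeecbaaecbdcedca  a
   11  caadcbeecbaaecbdcedcac$bd  d
   12  cac$bdcaadcbeecbaaecbdced  d
   13  cbaaecbdcedcac$bdcaadcbee  e
   14  cbdcedcac$bdcaadcbeecbaae  e
   15  cbeecbaaecbdcedcac$bdcaad  d
   16  cedcac$bdcaadcbeecbaaecbd  d
   17  dcaadcbeecbaaecbdcedcac$b  b
   18  dcac$bdcaadcbeecbaaecbdce  e
   19  dcbeecbaaecbdcedcac$bdcaa  a
   20  dcedcac$bdcaadcbeecbaaecb  b
   21  ecbaaecbdcedcac$bdcaadcbe  e
   22  ecbdcedcac$bdcaadcbeecbaa  a
   23  edcac$bdcaadcbeecbaaecbdc  c
   24  eecbaaecbdcedcac$bdcaadcb  b

ccbcaac$ccaddeeddbeabeacb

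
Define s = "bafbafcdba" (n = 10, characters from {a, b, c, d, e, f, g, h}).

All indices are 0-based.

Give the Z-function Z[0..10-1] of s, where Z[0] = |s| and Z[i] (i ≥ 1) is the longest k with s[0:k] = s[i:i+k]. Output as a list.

Z[0]=10
i=1: i≥r, start 0; Z[1]=0
i=2: i≥r, start 0; Z[2]=0
i=3: i≥r, start 0; Z[3]=3 extend→box=[3,6)
i=4: min(r-i=2, Z[1]=0)=0; Z[4]=0
i=5: min(r-i=1, Z[2]=0)=0; Z[5]=0
i=6: i≥r, start 0; Z[6]=0
i=7: i≥r, start 0; Z[7]=0
i=8: i≥r, start 0; Z[8]=2 extend→box=[8,10)
i=9: min(r-i=1, Z[1]=0)=0; Z[9]=0

[10, 0, 0, 3, 0, 0, 0, 0, 2, 0]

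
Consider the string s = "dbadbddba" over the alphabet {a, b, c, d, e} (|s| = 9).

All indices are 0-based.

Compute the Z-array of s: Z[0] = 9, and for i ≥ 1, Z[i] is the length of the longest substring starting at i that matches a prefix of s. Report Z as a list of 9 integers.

[9, 0, 0, 2, 0, 1, 3, 0, 0]

Z[0]=9
i=1: i≥r, start 0; Z[1]=0
i=2: i≥r, start 0; Z[2]=0
i=3: i≥r, start 0; Z[3]=2 scan→box=[3,5)
i=4: min(r-i=1, Z[1]=0)=0; Z[4]=0
i=5: i≥r, start 0; Z[5]=1 scan→box=[5,6)
i=6: i≥r, start 0; Z[6]=3 scan→box=[6,9)
i=7: min(r-i=2, Z[1]=0)=0; Z[7]=0
i=8: min(r-i=1, Z[2]=0)=0; Z[8]=0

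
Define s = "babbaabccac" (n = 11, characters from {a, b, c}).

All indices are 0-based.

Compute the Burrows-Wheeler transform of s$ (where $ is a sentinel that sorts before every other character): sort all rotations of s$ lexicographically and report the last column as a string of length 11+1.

rank  rotation      last
    0  $babbaabccac  c
    1  aabccac$babb  b
    2  abbaabccac$b  b
    3  abccac$babba  a
    4  ac$babbaabcc  c
    5  baabccac$bab  b
    6  babbaabccac$  $
    7  bbaabccac$ba  a
    8  bccac$babbaa  a
    9  c$babbaabcca  a
   10  cac$babbaabc  c
   11  ccac$babbaab  b

cbbacb$aaacb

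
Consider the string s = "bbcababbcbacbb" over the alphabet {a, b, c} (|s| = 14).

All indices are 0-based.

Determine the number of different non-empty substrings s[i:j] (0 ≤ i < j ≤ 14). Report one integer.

rank→(start, suffix):
  0 → (3, 'ababbcbacbb')
  1 → (5, 'abbcbacbb')
  2 → (10, 'acbb')
  3 → (13, 'b')
  4 → (4, 'babbcbacbb')
  5 → (9, 'bacbb')
  6 → (12, 'bb')
  7 → (0, 'bbcababbcbacbb')
  8 → (6, 'bbcbacbb')
  9 → (1, 'bcababbcbacbb')
  10 → (7, 'bcbacbb')
  11 → (2, 'cababbcbacbb')
  12 → (8, 'cbacbb')
  13 → (11, 'cbb')

SA = [3, 5, 10, 13, 4, 9, 12, 0, 6, 1, 7, 2, 8, 11]
i: (SA[i-1],SA[i]) lcp shared
  1: (3,5) 2 'ab'
  2: (5,10) 1 'a'
  3: (10,13) 0 ''
  4: (13,4) 1 'b'
  5: (4,9) 2 'ba'
  6: (9,12) 1 'b'
  7: (12,0) 2 'bb'
  8: (0,6) 3 'bbc'
  9: (6,1) 1 'b'
  10: (1,7) 2 'bc'
  11: (7,2) 0 ''
  12: (2,8) 1 'c'
  13: (8,11) 2 'cb'

n(n+1)/2 = 14·15/2 = 105
Σ LCP = 0 + 2 + 1 + 0 + 1 + 2 + 1 + 2 + 3 + 1 + 2 + 0 + 1 + 2 = 18
distinct = 105 − 18 = 87

87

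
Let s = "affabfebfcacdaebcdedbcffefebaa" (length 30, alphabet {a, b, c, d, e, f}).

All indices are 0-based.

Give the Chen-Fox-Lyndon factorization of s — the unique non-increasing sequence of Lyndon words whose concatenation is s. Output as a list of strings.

["aff", "abfebfcacdaebcdedbcffefeb", "a", "a"]

emit factor 1: 'aff' (i=0, period=3)
emit factor 2: 'abfebfcacdaebcdedbcffefeb' (i=3, period=25)
emit factor 3: 'a' (i=28, period=1)
emit factor 4: 'a' (i=29, period=1)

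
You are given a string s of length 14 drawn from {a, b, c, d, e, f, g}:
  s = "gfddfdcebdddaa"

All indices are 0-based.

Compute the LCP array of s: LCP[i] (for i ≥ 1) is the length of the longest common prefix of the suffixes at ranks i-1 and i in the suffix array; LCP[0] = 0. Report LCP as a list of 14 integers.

[0, 1, 0, 0, 0, 1, 1, 2, 2, 1, 0, 0, 2, 0]

rank→(start, suffix):
  0 → (13, 'a')
  1 → (12, 'aa')
  2 → (8, 'bdddaa')
  3 → (6, 'cebdddaa')
  4 → (11, 'daa')
  5 → (5, 'dcebdddaa')
  6 → (10, 'ddaa')
  7 → (9, 'dddaa')
  8 → (2, 'ddfdcebdddaa')
  9 → (3, 'dfdcebdddaa')
  10 → (7, 'ebdddaa')
  11 → (4, 'fdcebdddaa')
  12 → (1, 'fddfdcebdddaa')
  13 → (0, 'gfddfdcebdddaa')

SA = [13, 12, 8, 6, 11, 5, 10, 9, 2, 3, 7, 4, 1, 0]
rank  pair      lcp
   1  s[13:],s[12:]  1  'a'
   2  s[12:],s[8:]  0  ''
   3  s[8:],s[6:]  0  ''
   4  s[6:],s[11:]  0  ''
   5  s[11:],s[5:]  1  'd'
   6  s[5:],s[10:]  1  'd'
   7  s[10:],s[9:]  2  'dd'
   8  s[9:],s[2:]  2  'dd'
   9  s[2:],s[3:]  1  'd'
  10  s[3:],s[7:]  0  ''
  11  s[7:],s[4:]  0  ''
  12  s[4:],s[1:]  2  'fd'
  13  s[1:],s[0:]  0  ''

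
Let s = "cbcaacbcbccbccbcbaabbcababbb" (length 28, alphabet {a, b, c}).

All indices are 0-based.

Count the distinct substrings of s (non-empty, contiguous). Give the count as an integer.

347

rank→(start, suffix):
  0 → (17, 'aabbcababbb')
  1 → (3, 'aacbcbccbccbcbaabbcababbb')
  2 → (22, 'ababbb')
  3 → (24, 'abbb')
  4 → (18, 'abbcababbb')
  5 → (4, 'acbcbccbccbcbaabbcababbb')
  6 → (27, 'b')
  7 → (16, 'baabbcababbb')
  8 → (23, 'babbb')
  9 → (26, 'bb')
  10 → (25, 'bbb')
  11 → (19, 'bbcababbb')
  12 → (1, 'bcaacbcbccbccbcbaabbcababbb')
  13 → (20, 'bcababbb')
  14 → (14, 'bcbaabbcababbb')
  15 → (6, 'bcbccbccbcbaabbcababbb')
  16 → (11, 'bccbcbaabbcababbb')
  17 → (8, 'bccbccbcbaabbcababbb')
  18 → (2, 'caacbcbccbccbcbaabbcababbb')
  19 → (21, 'cababbb')
  20 → (15, 'cbaabbcababbb')
  21 → (0, 'cbcaacbcbccbccbcbaabbcababbb')
  22 → (13, 'cbcbaabbcababbb')
  23 → (5, 'cbcbccbccbcbaabbcababbb')
  24 → (10, 'cbccbcbaabbcababbb')
  25 → (7, 'cbccbccbcbaabbcababbb')
  26 → (12, 'ccbcbaabbcababbb')
  27 → (9, 'ccbccbcbaabbcababbb')

SA = [17, 3, 22, 24, 18, 4, 27, 16, 23, 26, 25, 19, 1, 20, 14, 6, 11, 8, 2, 21, 15, 0, 13, 5, 10, 7, 12, 9]
[i] adj suffixes → lcp
  [1] 17/3 → 2 ('aa')
  [2] 3/22 → 1 ('a')
  [3] 22/24 → 2 ('ab')
  [4] 24/18 → 3 ('abb')
  [5] 18/4 → 1 ('a')
  [6] 4/27 → 0 ('')
  [7] 27/16 → 1 ('b')
  [8] 16/23 → 2 ('ba')
  [9] 23/26 → 1 ('b')
  [10] 26/25 → 2 ('bb')
  [11] 25/19 → 2 ('bb')
  [12] 19/1 → 1 ('b')
  [13] 1/20 → 3 ('bca')
  [14] 20/14 → 2 ('bc')
  [15] 14/6 → 3 ('bcb')
  [16] 6/11 → 2 ('bc')
  [17] 11/8 → 5 ('bccbc')
  [18] 8/2 → 0 ('')
  [19] 2/21 → 2 ('ca')
  [20] 21/15 → 1 ('c')
  [21] 15/0 → 2 ('cb')
  [22] 0/13 → 3 ('cbc')
  [23] 13/5 → 4 ('cbcb')
  [24] 5/10 → 3 ('cbc')
  [25] 10/7 → 6 ('cbccbc')
  [26] 7/12 → 1 ('c')
  [27] 12/9 → 4 ('ccbc')

n(n+1)/2 = 28·29/2 = 406
Σ LCP = 0 + 2 + 1 + 2 + 3 + 1 + 0 + 1 + 2 + 1 + 2 + 2 + 1 + 3 + 2 + 3 + 2 + 5 + 0 + 2 + 1 + 2 + 3 + 4 + 3 + 6 + 1 + 4 = 59
distinct = 406 − 59 = 347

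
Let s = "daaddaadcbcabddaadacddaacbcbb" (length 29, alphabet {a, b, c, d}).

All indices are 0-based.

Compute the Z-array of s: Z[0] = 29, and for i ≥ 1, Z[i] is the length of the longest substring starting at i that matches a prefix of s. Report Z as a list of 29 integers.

[29, 0, 0, 1, 4, 0, 0, 1, 0, 0, 0, 0, 0, 1, 4, 0, 0, 2, 0, 0, 1, 3, 0, 0, 0, 0, 0, 0, 0]

Z[0]=29
i=1: i≥r, start 0; Z[1]=0
i=2: i≥r, start 0; Z[2]=0
i=3: i≥r, start 0; Z[3]=1 extend→box=[3,4)
i=4: i≥r, start 0; Z[4]=4 extend→box=[4,8)
i=5: min(r-i=3, Z[1]=0)=0; Z[5]=0
i=6: min(r-i=2, Z[2]=0)=0; Z[6]=0
i=7: min(r-i=1, Z[3]=1)=1; Z[7]=1
i=8: i≥r, start 0; Z[8]=0
i=9: i≥r, start 0; Z[9]=0
i=10: i≥r, start 0; Z[10]=0
i=11: i≥r, start 0; Z[11]=0
i=12: i≥r, start 0; Z[12]=0
i=13: i≥r, start 0; Z[13]=1 extend→box=[13,14)
i=14: i≥r, start 0; Z[14]=4 extend→box=[14,18)
i=15: min(r-i=3, Z[1]=0)=0; Z[15]=0
i=16: min(r-i=2, Z[2]=0)=0; Z[16]=0
i=17: min(r-i=1, Z[3]=1)=1; Z[17]=2 extend→box=[17,19)
i=18: min(r-i=1, Z[1]=0)=0; Z[18]=0
i=19: i≥r, start 0; Z[19]=0
i=20: i≥r, start 0; Z[20]=1 extend→box=[20,21)
i=21: i≥r, start 0; Z[21]=3 extend→box=[21,24)
i=22: min(r-i=2, Z[1]=0)=0; Z[22]=0
i=23: min(r-i=1, Z[2]=0)=0; Z[23]=0
i=24: i≥r, start 0; Z[24]=0
i=25: i≥r, start 0; Z[25]=0
i=26: i≥r, start 0; Z[26]=0
i=27: i≥r, start 0; Z[27]=0
i=28: i≥r, start 0; Z[28]=0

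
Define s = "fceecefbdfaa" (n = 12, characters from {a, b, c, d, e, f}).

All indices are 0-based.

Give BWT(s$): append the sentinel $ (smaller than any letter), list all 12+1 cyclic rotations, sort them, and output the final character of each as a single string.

aafffebeccde$

rank  rotation       last
    0  $fceecefbdfaa  a
    1  a$fceecefbdfa  a
    2  aa$fceecefbdf  f
    3  bdfaa$fceecef  f
    4  ceecefbdfaa$f  f
    5  cefbdfaa$fcee  e
    6  dfaa$fceecefb  b
    7  ecefbdfaa$fce  e
    8  eecefbdfaa$fc  c
    9  efbdfaa$fceec  c
   10  faa$fceecefbd  d
   11  fbdfaa$fceece  e
   12  fceecefbdfaa$  $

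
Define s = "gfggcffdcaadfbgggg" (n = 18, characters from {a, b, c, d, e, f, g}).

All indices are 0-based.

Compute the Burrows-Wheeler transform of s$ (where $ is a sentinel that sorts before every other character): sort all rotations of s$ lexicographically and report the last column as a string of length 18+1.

gcafdgfadfcggg$gfgb

rank  rotation             last
    0  $gfggcffdcaadfbgggg  g
    1  aadfbgggg$gfggcffdc  c
    2  adfbgggg$gfggcffdca  a
    3  bgggg$gfggcffdcaadf  f
    4  caadfbgggg$gfggcffd  d
    5  cffdcaadfbgggg$gfgg  g
    6  dcaadfbgggg$gfggcff  f
    7  dfbgggg$gfggcffdcaa  a
    8  fbgggg$gfggcffdcaad  d
    9  fdcaadfbgggg$gfggcf  f
   10  ffdcaadfbgggg$gfggc  c
   11  fggcffdcaadfbgggg$g  g
   12  g$gfggcffdcaadfbggg  g
   13  gcffdcaadfbgggg$gfg  g
   14  gfggcffdcaadfbgggg$  $
   15  gg$gfggcffdcaadfbgg  g
   16  ggcffdcaadfbgggg$gf  f
   17  ggg$gfggcffdcaadfbg  g
   18  gggg$gfggcffdcaadfb  b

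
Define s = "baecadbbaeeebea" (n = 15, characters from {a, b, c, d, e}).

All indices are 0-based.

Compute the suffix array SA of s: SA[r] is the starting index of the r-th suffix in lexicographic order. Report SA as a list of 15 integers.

[14, 4, 1, 8, 0, 7, 6, 12, 3, 5, 13, 11, 2, 10, 9]

sorted suffixes:
  #0 SA[0]=14  'a'
  #1 SA[1]=4  'adbbaeeebea'
  #2 SA[2]=1  'aecadbbaeeebea'
  #3 SA[3]=8  'aeeebea'
  #4 SA[4]=0  'baecadbbaeeebea'
  #5 SA[5]=7  'baeeebea'
  #6 SA[6]=6  'bbaeeebea'
  #7 SA[7]=12  'bea'
  #8 SA[8]=3  'cadbbaeeebea'
  #9 SA[9]=5  'dbbaeeebea'
  #10 SA[10]=13  'ea'
  #11 SA[11]=11  'ebea'
  #12 SA[12]=2  'ecadbbaeeebea'
  #13 SA[13]=10  'eebea'
  #14 SA[14]=9  'eeebea'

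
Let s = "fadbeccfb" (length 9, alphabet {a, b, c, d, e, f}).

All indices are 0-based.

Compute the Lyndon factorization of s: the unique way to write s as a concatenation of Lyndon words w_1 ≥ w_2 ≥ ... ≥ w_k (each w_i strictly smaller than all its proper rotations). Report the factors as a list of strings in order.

emit factor 1: 'f' (i=0, period=1)
emit factor 2: 'adbeccfb' (i=1, period=8)

["f", "adbeccfb"]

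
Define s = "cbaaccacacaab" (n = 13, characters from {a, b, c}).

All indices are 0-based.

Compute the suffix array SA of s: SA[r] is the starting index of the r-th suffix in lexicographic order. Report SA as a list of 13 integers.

rank→(start, suffix):
  0 → (10, 'aab')
  1 → (2, 'aaccacacaab')
  2 → (11, 'ab')
  3 → (8, 'acaab')
  4 → (6, 'acacaab')
  5 → (3, 'accacacaab')
  6 → (12, 'b')
  7 → (1, 'baaccacacaab')
  8 → (9, 'caab')
  9 → (7, 'cacaab')
  10 → (5, 'cacacaab')
  11 → (0, 'cbaaccacacaab')
  12 → (4, 'ccacacaab')

[10, 2, 11, 8, 6, 3, 12, 1, 9, 7, 5, 0, 4]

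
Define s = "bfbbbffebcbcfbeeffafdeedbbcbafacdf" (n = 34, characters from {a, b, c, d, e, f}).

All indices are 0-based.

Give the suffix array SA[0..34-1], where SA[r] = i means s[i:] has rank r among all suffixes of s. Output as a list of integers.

sorted suffixes:
  #0 SA[0]=30  'acdf'
  #1 SA[1]=28  'afacdf'
  #2 SA[2]=18  'afdeedbbcbafacdf'
  #3 SA[3]=27  'bafacdf'
  #4 SA[4]=2  'bbbffebcbcfbeeffafdeedbbcbafacdf'
  #5 SA[5]=24  'bbcbafacdf'
  #6 SA[6]=3  'bbffebcbcfbeeffafdeedbbcbafacdf'
  #7 SA[7]=25  'bcbafacdf'
  #8 SA[8]=8  'bcbcfbeeffafdeedbbcbafacdf'
  #9 SA[9]=10  'bcfbeeffafdeedbbcbafacdf'
  #10 SA[10]=13  'beeffafdeedbbcbafacdf'
  #11 SA[11]=0  'bfbbbffebcbcfbeeffafdeedbbcbafacdf'
  #12 SA[12]=4  'bffebcbcfbeeffafdeedbbcbafacdf'
  #13 SA[13]=26  'cbafacdf'
  #14 SA[14]=9  'cbcfbeeffafdeedbbcbafacdf'
  #15 SA[15]=31  'cdf'
  #16 SA[16]=11  'cfbeeffafdeedbbcbafacdf'
  #17 SA[17]=23  'dbbcbafacdf'
  #18 SA[18]=20  'deedbbcbafacdf'
  #19 SA[19]=32  'df'
  #20 SA[20]=7  'ebcbcfbeeffafdeedbbcbafacdf'
  #21 SA[21]=22  'edbbcbafacdf'
  #22 SA[22]=21  'eedbbcbafacdf'
  #23 SA[23]=14  'eeffafdeedbbcbafacdf'
  #24 SA[24]=15  'effafdeedbbcbafacdf'
  #25 SA[25]=33  'f'
  #26 SA[26]=29  'facdf'
  #27 SA[27]=17  'fafdeedbbcbafacdf'
  #28 SA[28]=1  'fbbbffebcbcfbeeffafdeedbbcbafacdf'
  #29 SA[29]=12  'fbeeffafdeedbbcbafacdf'
  #30 SA[30]=19  'fdeedbbcbafacdf'
  #31 SA[31]=6  'febcbcfbeeffafdeedbbcbafacdf'
  #32 SA[32]=16  'ffafdeedbbcbafacdf'
  #33 SA[33]=5  'ffebcbcfbeeffafdeedbbcbafacdf'

[30, 28, 18, 27, 2, 24, 3, 25, 8, 10, 13, 0, 4, 26, 9, 31, 11, 23, 20, 32, 7, 22, 21, 14, 15, 33, 29, 17, 1, 12, 19, 6, 16, 5]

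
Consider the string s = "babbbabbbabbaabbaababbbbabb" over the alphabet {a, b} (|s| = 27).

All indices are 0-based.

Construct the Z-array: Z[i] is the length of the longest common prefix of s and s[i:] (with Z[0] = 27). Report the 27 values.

[27, 0, 1, 1, 8, 0, 1, 1, 4, 0, 1, 2, 0, 0, 1, 2, 0, 0, 5, 0, 1, 1, 1, 4, 0, 1, 1]

Z[0]=27
i=1: i≥r, start 0; Z[1]=0
i=2: i≥r, start 0; Z[2]=1 scan→box=[2,3)
i=3: i≥r, start 0; Z[3]=1 scan→box=[3,4)
i=4: i≥r, start 0; Z[4]=8 scan→box=[4,12)
i=5: min(r-i=7, Z[1]=0)=0; Z[5]=0
i=6: min(r-i=6, Z[2]=1)=1; Z[6]=1
i=7: min(r-i=5, Z[3]=1)=1; Z[7]=1
i=8: min(r-i=4, Z[4]=8)=4; Z[8]=4
i=9: min(r-i=3, Z[5]=0)=0; Z[9]=0
i=10: min(r-i=2, Z[6]=1)=1; Z[10]=1
i=11: min(r-i=1, Z[7]=1)=1; Z[11]=2 scan→box=[11,13)
i=12: min(r-i=1, Z[1]=0)=0; Z[12]=0
i=13: i≥r, start 0; Z[13]=0
i=14: i≥r, start 0; Z[14]=1 scan→box=[14,15)
i=15: i≥r, start 0; Z[15]=2 scan→box=[15,17)
i=16: min(r-i=1, Z[1]=0)=0; Z[16]=0
i=17: i≥r, start 0; Z[17]=0
i=18: i≥r, start 0; Z[18]=5 scan→box=[18,23)
i=19: min(r-i=4, Z[1]=0)=0; Z[19]=0
i=20: min(r-i=3, Z[2]=1)=1; Z[20]=1
i=21: min(r-i=2, Z[3]=1)=1; Z[21]=1
i=22: min(r-i=1, Z[4]=8)=1; Z[22]=1
i=23: i≥r, start 0; Z[23]=4 scan→box=[23,27)
i=24: min(r-i=3, Z[1]=0)=0; Z[24]=0
i=25: min(r-i=2, Z[2]=1)=1; Z[25]=1
i=26: min(r-i=1, Z[3]=1)=1; Z[26]=1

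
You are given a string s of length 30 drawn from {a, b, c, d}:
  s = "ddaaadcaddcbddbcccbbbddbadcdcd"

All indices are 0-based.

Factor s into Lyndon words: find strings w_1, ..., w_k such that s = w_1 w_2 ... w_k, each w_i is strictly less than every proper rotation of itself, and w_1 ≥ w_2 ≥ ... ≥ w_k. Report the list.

["d", "d", "aaadcaddcbddbcccbbbddbadcdcd"]

emit factor 1: 'd' (i=0, period=1)
emit factor 2: 'd' (i=1, period=1)
emit factor 3: 'aaadcaddcbddbcccbbbddbadcdcd' (i=2, period=28)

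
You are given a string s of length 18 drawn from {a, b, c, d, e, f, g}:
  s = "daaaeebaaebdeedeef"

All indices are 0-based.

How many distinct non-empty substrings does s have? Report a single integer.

149

rank→(start, suffix):
  0 → (1, 'aaaeebaaebdeedeef')
  1 → (7, 'aaebdeedeef')
  2 → (2, 'aaeebaaebdeedeef')
  3 → (8, 'aebdeedeef')
  4 → (3, 'aeebaaebdeedeef')
  5 → (6, 'baaebdeedeef')
  6 → (10, 'bdeedeef')
  7 → (0, 'daaaeebaaebdeedeef')
  8 → (11, 'deedeef')
  9 → (14, 'deef')
  10 → (5, 'ebaaebdeedeef')
  11 → (9, 'ebdeedeef')
  12 → (13, 'edeef')
  13 → (4, 'eebaaebdeedeef')
  14 → (12, 'eedeef')
  15 → (15, 'eef')
  16 → (16, 'ef')
  17 → (17, 'f')

SA = [1, 7, 2, 8, 3, 6, 10, 0, 11, 14, 5, 9, 13, 4, 12, 15, 16, 17]
rank  pair      lcp
   1  s[1:],s[7:]  2  'aa'
   2  s[7:],s[2:]  3  'aae'
   3  s[2:],s[8:]  1  'a'
   4  s[8:],s[3:]  2  'ae'
   5  s[3:],s[6:]  0  ''
   6  s[6:],s[10:]  1  'b'
   7  s[10:],s[0:]  0  ''
   8  s[0:],s[11:]  1  'd'
   9  s[11:],s[14:]  3  'dee'
  10  s[14:],s[5:]  0  ''
  11  s[5:],s[9:]  2  'eb'
  12  s[9:],s[13:]  1  'e'
  13  s[13:],s[4:]  1  'e'
  14  s[4:],s[12:]  2  'ee'
  15  s[12:],s[15:]  2  'ee'
  16  s[15:],s[16:]  1  'e'
  17  s[16:],s[17:]  0  ''

n(n+1)/2 = 18·19/2 = 171
Σ LCP = 0 + 2 + 3 + 1 + 2 + 0 + 1 + 0 + 1 + 3 + 0 + 2 + 1 + 1 + 2 + 2 + 1 + 0 = 22
distinct = 171 − 22 = 149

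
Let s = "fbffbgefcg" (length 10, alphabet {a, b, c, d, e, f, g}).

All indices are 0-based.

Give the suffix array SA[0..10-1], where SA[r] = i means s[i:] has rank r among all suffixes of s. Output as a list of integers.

[1, 4, 8, 6, 0, 3, 7, 2, 9, 5]

rank | idx | suffix
   0 |   1 | bffbgefcg
   1 |   4 | bgefcg
   2 |   8 | cg
   3 |   6 | efcg
   4 |   0 | fbffbgefcg
   5 |   3 | fbgefcg
   6 |   7 | fcg
   7 |   2 | ffbgefcg
   8 |   9 | g
   9 |   5 | gefcg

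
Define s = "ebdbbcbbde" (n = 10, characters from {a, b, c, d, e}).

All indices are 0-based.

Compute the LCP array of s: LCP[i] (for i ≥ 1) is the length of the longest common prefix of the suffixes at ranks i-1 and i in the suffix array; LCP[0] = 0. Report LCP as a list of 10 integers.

rank | idx | suffix
   0 |   3 | bbcbbde
   1 |   6 | bbde
   2 |   4 | bcbbde
   3 |   1 | bdbbcbbde
   4 |   7 | bde
   5 |   5 | cbbde
   6 |   2 | dbbcbbde
   7 |   8 | de
   8 |   9 | e
   9 |   0 | ebdbbcbbde

SA = [3, 6, 4, 1, 7, 5, 2, 8, 9, 0]
rank  pair      lcp
   1  s[3:],s[6:]  2  'bb'
   2  s[6:],s[4:]  1  'b'
   3  s[4:],s[1:]  1  'b'
   4  s[1:],s[7:]  2  'bd'
   5  s[7:],s[5:]  0  ''
   6  s[5:],s[2:]  0  ''
   7  s[2:],s[8:]  1  'd'
   8  s[8:],s[9:]  0  ''
   9  s[9:],s[0:]  1  'e'

[0, 2, 1, 1, 2, 0, 0, 1, 0, 1]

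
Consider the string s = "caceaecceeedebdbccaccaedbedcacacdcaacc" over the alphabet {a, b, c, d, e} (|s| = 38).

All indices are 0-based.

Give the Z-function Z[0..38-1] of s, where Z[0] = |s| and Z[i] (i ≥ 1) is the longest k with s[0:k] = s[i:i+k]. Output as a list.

Z[0]=38
i=1: i≥r, start 0; Z[1]=0
i=2: i≥r, start 0; Z[2]=1 grow→box=[2,3)
i=3: i≥r, start 0; Z[3]=0
i=4: i≥r, start 0; Z[4]=0
i=5: i≥r, start 0; Z[5]=0
i=6: i≥r, start 0; Z[6]=1 grow→box=[6,7)
i=7: i≥r, start 0; Z[7]=1 grow→box=[7,8)
i=8: i≥r, start 0; Z[8]=0
i=9: i≥r, start 0; Z[9]=0
i=10: i≥r, start 0; Z[10]=0
i=11: i≥r, start 0; Z[11]=0
i=12: i≥r, start 0; Z[12]=0
i=13: i≥r, start 0; Z[13]=0
i=14: i≥r, start 0; Z[14]=0
i=15: i≥r, start 0; Z[15]=0
i=16: i≥r, start 0; Z[16]=1 grow→box=[16,17)
i=17: i≥r, start 0; Z[17]=3 grow→box=[17,20)
i=18: min(r-i=2, Z[1]=0)=0; Z[18]=0
i=19: min(r-i=1, Z[2]=1)=1; Z[19]=1
i=20: i≥r, start 0; Z[20]=2 grow→box=[20,22)
i=21: min(r-i=1, Z[1]=0)=0; Z[21]=0
i=22: i≥r, start 0; Z[22]=0
i=23: i≥r, start 0; Z[23]=0
i=24: i≥r, start 0; Z[24]=0
i=25: i≥r, start 0; Z[25]=0
i=26: i≥r, start 0; Z[26]=0
i=27: i≥r, start 0; Z[27]=3 grow→box=[27,30)
i=28: min(r-i=2, Z[1]=0)=0; Z[28]=0
i=29: min(r-i=1, Z[2]=1)=1; Z[29]=3 grow→box=[29,32)
i=30: min(r-i=2, Z[1]=0)=0; Z[30]=0
i=31: min(r-i=1, Z[2]=1)=1; Z[31]=1
i=32: i≥r, start 0; Z[32]=0
i=33: i≥r, start 0; Z[33]=2 grow→box=[33,35)
i=34: min(r-i=1, Z[1]=0)=0; Z[34]=0
i=35: i≥r, start 0; Z[35]=0
i=36: i≥r, start 0; Z[36]=1 grow→box=[36,37)
i=37: i≥r, start 0; Z[37]=1 grow→box=[37,38)

[38, 0, 1, 0, 0, 0, 1, 1, 0, 0, 0, 0, 0, 0, 0, 0, 1, 3, 0, 1, 2, 0, 0, 0, 0, 0, 0, 3, 0, 3, 0, 1, 0, 2, 0, 0, 1, 1]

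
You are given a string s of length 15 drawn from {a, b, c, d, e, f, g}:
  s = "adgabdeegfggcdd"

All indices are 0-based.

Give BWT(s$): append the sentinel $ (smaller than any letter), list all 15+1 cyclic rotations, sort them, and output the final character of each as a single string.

rank  rotation          last
    0  $adgabdeegfggcdd  d
    1  abdeegfggcdd$adg  g
    2  adgabdeegfggcdd$  $
    3  bdeegfggcdd$adga  a
    4  cdd$adgabdeegfgg  g
    5  d$adgabdeegfggcd  d
    6  dd$adgabdeegfggc  c
    7  deegfggcdd$adgab  b
    8  dgabdeegfggcdd$a  a
    9  eegfggcdd$adgabd  d
   10  egfggcdd$adgabde  e
   11  fggcdd$adgabdeeg  g
   12  gabdeegfggcdd$ad  d
   13  gcdd$adgabdeegfg  g
   14  gfggcdd$adgabdee  e
   15  ggcdd$adgabdeegf  f

dg$agdcbadegdgef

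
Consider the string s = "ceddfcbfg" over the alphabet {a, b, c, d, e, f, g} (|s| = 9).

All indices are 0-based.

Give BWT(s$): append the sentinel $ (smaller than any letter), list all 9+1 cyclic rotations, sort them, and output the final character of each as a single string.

gcf$edcdbf

rank  rotation    last
    0  $ceddfcbfg  g
    1  bfg$ceddfc  c
    2  cbfg$ceddf  f
    3  ceddfcbfg$  $
    4  ddfcbfg$ce  e
    5  dfcbfg$ced  d
    6  eddfcbfg$c  c
    7  fcbfg$cedd  d
    8  fg$ceddfcb  b
    9  g$ceddfcbf  f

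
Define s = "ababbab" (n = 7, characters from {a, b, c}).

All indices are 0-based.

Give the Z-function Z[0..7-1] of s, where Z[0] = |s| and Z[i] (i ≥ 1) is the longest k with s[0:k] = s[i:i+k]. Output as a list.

[7, 0, 2, 0, 0, 2, 0]

Z[0]=7
i=1: outside box; Z[1]=0
i=2: outside box; Z[2]=2 scan→box=[2,4)
i=3: min(r-i=1, Z[1]=0)=0; Z[3]=0
i=4: outside box; Z[4]=0
i=5: outside box; Z[5]=2 scan→box=[5,7)
i=6: min(r-i=1, Z[1]=0)=0; Z[6]=0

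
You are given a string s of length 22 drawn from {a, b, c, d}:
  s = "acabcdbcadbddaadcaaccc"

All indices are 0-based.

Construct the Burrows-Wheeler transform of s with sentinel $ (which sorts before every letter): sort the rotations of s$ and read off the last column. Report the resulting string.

rank  rotation                 last
    0  $acabcdbcadbddaadcaaccc  c
    1  aaccc$acabcdbcadbddaadc  c
    2  aadcaaccc$acabcdbcadbdd  d
    3  abcdbcadbddaadcaaccc$ac  c
    4  acabcdbcadbddaadcaaccc$  $
    5  accc$acabcdbcadbddaadca  a
    6  adbddaadcaaccc$acabcdbc  c
    7  adcaaccc$acabcdbcadbdda  a
    8  bcadbddaadcaaccc$acabcd  d
    9  bcdbcadbddaadcaaccc$aca  a
   10  bddaadcaaccc$acabcdbcad  d
   11  c$acabcdbcadbddaadcaacc  c
   12  caaccc$acabcdbcadbddaad  d
   13  cabcdbcadbddaadcaaccc$a  a
   14  cadbddaadcaaccc$acabcdb  b
   15  cc$acabcdbcadbddaadcaac  c
   16  ccc$acabcdbcadbddaadcaa  a
   17  cdbcadbddaadcaaccc$acab  b
   18  daadcaaccc$acabcdbcadbd  d
   19  dbcadbddaadcaaccc$acabc  c
   20  dbddaadcaaccc$acabcdbca  a
   21  dcaaccc$acabcdbcadbddaa  a
   22  ddaadcaaccc$acabcdbcadb  b

ccdc$acadadcdabcabdcaab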